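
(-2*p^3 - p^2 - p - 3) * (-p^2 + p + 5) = 2*p^5 - p^4 - 10*p^3 - 3*p^2 - 8*p - 15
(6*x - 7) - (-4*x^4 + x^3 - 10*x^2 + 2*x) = 4*x^4 - x^3 + 10*x^2 + 4*x - 7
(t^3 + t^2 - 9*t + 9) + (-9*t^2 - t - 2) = t^3 - 8*t^2 - 10*t + 7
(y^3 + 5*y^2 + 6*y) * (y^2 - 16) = y^5 + 5*y^4 - 10*y^3 - 80*y^2 - 96*y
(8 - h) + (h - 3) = 5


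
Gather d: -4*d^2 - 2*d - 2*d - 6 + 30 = -4*d^2 - 4*d + 24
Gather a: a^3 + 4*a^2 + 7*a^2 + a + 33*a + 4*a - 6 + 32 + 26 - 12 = a^3 + 11*a^2 + 38*a + 40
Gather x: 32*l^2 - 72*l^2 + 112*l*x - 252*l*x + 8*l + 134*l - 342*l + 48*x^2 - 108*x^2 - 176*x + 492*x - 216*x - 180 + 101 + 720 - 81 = -40*l^2 - 200*l - 60*x^2 + x*(100 - 140*l) + 560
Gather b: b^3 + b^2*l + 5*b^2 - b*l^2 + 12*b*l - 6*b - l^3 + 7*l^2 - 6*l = b^3 + b^2*(l + 5) + b*(-l^2 + 12*l - 6) - l^3 + 7*l^2 - 6*l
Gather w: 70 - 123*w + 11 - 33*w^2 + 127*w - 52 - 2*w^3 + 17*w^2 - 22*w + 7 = -2*w^3 - 16*w^2 - 18*w + 36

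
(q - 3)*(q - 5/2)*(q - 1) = q^3 - 13*q^2/2 + 13*q - 15/2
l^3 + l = l*(l - I)*(l + I)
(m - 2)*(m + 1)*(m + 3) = m^3 + 2*m^2 - 5*m - 6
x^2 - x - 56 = (x - 8)*(x + 7)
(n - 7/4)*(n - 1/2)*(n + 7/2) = n^3 + 5*n^2/4 - 7*n + 49/16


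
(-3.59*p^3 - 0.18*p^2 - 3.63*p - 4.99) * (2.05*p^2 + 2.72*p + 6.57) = -7.3595*p^5 - 10.1338*p^4 - 31.5174*p^3 - 21.2857*p^2 - 37.4219*p - 32.7843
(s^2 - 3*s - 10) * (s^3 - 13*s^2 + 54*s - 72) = s^5 - 16*s^4 + 83*s^3 - 104*s^2 - 324*s + 720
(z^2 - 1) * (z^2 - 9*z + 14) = z^4 - 9*z^3 + 13*z^2 + 9*z - 14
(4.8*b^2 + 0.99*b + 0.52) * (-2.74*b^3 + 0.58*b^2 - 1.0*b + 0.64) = -13.152*b^5 + 0.0713999999999997*b^4 - 5.6506*b^3 + 2.3836*b^2 + 0.1136*b + 0.3328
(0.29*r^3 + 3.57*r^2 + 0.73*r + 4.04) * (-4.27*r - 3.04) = -1.2383*r^4 - 16.1255*r^3 - 13.9699*r^2 - 19.47*r - 12.2816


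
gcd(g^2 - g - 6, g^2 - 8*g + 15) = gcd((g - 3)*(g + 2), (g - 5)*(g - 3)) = g - 3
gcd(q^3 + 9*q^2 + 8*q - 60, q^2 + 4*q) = 1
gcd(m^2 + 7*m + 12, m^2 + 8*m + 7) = 1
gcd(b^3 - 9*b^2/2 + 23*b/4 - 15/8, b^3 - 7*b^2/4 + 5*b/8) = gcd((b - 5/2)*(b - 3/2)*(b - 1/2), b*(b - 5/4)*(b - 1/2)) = b - 1/2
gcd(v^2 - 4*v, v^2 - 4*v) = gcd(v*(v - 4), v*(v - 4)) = v^2 - 4*v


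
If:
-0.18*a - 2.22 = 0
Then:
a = -12.33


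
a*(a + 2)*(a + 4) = a^3 + 6*a^2 + 8*a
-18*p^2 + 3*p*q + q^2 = (-3*p + q)*(6*p + q)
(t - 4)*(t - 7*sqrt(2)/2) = t^2 - 7*sqrt(2)*t/2 - 4*t + 14*sqrt(2)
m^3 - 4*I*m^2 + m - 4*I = (m - 4*I)*(m - I)*(m + I)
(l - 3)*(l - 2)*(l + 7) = l^3 + 2*l^2 - 29*l + 42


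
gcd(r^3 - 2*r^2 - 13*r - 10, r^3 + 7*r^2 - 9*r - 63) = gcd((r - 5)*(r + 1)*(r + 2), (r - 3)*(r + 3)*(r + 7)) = 1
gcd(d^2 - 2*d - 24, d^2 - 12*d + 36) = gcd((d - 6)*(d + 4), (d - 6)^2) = d - 6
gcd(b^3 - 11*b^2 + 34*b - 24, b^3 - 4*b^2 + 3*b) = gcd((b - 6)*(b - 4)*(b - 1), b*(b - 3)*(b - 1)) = b - 1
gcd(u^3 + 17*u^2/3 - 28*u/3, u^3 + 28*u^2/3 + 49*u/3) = u^2 + 7*u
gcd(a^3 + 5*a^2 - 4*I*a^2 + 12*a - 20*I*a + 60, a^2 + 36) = a - 6*I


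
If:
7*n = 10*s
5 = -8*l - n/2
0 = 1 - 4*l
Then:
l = 1/4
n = -14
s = -49/5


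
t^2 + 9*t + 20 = (t + 4)*(t + 5)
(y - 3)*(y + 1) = y^2 - 2*y - 3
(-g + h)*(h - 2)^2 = -g*h^2 + 4*g*h - 4*g + h^3 - 4*h^2 + 4*h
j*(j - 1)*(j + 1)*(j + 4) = j^4 + 4*j^3 - j^2 - 4*j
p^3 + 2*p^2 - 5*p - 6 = (p - 2)*(p + 1)*(p + 3)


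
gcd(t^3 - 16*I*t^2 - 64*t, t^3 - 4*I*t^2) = t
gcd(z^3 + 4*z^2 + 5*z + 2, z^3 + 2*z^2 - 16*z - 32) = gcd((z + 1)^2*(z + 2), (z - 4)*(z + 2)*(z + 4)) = z + 2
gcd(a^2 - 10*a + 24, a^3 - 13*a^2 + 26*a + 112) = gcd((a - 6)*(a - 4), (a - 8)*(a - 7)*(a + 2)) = 1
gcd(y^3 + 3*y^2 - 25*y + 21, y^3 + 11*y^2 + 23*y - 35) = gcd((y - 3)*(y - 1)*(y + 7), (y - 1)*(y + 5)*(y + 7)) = y^2 + 6*y - 7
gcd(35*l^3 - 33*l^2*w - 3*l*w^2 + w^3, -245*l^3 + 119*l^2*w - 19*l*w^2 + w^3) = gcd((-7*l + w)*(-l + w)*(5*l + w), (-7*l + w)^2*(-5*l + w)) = -7*l + w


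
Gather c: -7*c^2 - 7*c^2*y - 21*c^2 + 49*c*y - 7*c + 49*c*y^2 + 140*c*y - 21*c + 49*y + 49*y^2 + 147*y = c^2*(-7*y - 28) + c*(49*y^2 + 189*y - 28) + 49*y^2 + 196*y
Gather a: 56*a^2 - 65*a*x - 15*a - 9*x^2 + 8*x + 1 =56*a^2 + a*(-65*x - 15) - 9*x^2 + 8*x + 1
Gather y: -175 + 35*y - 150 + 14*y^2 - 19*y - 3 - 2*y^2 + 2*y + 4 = 12*y^2 + 18*y - 324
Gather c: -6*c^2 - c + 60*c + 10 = -6*c^2 + 59*c + 10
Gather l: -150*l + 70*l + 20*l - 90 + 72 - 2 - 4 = -60*l - 24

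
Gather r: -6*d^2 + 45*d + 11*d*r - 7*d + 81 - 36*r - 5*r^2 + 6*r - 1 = -6*d^2 + 38*d - 5*r^2 + r*(11*d - 30) + 80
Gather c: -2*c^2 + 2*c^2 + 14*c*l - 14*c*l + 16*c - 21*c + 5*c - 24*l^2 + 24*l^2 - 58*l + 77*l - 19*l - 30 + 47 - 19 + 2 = 0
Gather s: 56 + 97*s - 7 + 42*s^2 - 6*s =42*s^2 + 91*s + 49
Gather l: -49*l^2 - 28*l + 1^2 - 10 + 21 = -49*l^2 - 28*l + 12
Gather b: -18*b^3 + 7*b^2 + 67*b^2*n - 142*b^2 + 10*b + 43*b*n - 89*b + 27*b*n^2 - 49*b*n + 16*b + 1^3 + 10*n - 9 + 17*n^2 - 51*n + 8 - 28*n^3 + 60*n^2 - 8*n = -18*b^3 + b^2*(67*n - 135) + b*(27*n^2 - 6*n - 63) - 28*n^3 + 77*n^2 - 49*n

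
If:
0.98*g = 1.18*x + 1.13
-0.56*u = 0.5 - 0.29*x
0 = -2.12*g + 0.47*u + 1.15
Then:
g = 0.26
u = -1.28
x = -0.74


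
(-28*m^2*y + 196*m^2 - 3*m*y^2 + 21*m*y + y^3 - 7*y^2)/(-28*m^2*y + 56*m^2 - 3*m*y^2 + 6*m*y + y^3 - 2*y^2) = (y - 7)/(y - 2)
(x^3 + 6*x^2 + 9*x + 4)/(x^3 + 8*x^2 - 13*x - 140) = (x^3 + 6*x^2 + 9*x + 4)/(x^3 + 8*x^2 - 13*x - 140)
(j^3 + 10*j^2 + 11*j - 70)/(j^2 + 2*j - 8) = (j^2 + 12*j + 35)/(j + 4)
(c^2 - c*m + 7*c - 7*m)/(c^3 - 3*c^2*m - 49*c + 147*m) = (c - m)/(c^2 - 3*c*m - 7*c + 21*m)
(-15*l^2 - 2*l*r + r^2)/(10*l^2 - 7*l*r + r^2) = (3*l + r)/(-2*l + r)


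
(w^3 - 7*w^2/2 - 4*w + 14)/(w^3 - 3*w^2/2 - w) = (2*w^2 - 3*w - 14)/(w*(2*w + 1))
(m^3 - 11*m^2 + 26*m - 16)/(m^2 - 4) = (m^2 - 9*m + 8)/(m + 2)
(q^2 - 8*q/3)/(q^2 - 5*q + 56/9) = 3*q/(3*q - 7)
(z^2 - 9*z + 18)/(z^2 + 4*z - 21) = (z - 6)/(z + 7)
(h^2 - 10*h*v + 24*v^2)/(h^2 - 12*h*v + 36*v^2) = (-h + 4*v)/(-h + 6*v)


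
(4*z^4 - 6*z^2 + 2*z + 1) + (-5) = 4*z^4 - 6*z^2 + 2*z - 4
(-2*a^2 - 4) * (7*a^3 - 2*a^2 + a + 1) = -14*a^5 + 4*a^4 - 30*a^3 + 6*a^2 - 4*a - 4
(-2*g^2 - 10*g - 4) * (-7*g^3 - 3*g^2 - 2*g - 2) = 14*g^5 + 76*g^4 + 62*g^3 + 36*g^2 + 28*g + 8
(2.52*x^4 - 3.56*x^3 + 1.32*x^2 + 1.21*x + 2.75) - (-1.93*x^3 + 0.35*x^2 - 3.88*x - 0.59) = 2.52*x^4 - 1.63*x^3 + 0.97*x^2 + 5.09*x + 3.34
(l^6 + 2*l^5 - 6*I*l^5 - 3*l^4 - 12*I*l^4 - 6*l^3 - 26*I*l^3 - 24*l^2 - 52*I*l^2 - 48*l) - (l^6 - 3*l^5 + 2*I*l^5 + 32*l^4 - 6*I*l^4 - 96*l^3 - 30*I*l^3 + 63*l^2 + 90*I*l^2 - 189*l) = 5*l^5 - 8*I*l^5 - 35*l^4 - 6*I*l^4 + 90*l^3 + 4*I*l^3 - 87*l^2 - 142*I*l^2 + 141*l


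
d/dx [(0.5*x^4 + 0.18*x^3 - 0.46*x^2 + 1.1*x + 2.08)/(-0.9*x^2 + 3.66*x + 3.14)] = (-0.9*x^5 + 5.328*x^4 + 7.5976*x^3 + 1.002*x^2 + 0.8552*x - 4.1588)/(0.81*x^4 - 6.588*x^3 + 7.7436*x^2 + 22.9848*x + 9.8596)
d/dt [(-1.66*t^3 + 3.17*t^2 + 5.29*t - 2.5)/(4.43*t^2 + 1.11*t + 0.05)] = (-7.3538*t^4 - 3.6852*t^3 - 20.165*t^2 + 22.467*t + 3.0395)/(19.6249*t^4 + 9.8346*t^3 + 1.6751*t^2 + 0.111*t + 0.0025)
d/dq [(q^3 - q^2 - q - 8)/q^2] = (q^3 + q + 16)/q^3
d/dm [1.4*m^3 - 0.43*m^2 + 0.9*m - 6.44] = 4.2*m^2 - 0.86*m + 0.9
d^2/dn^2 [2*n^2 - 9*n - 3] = 4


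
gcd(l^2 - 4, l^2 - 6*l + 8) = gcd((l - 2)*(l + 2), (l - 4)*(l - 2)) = l - 2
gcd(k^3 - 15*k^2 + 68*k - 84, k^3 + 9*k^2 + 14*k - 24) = 1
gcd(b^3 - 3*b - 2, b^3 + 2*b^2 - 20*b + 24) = b - 2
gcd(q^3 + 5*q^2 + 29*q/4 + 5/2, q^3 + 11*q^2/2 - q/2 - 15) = q + 2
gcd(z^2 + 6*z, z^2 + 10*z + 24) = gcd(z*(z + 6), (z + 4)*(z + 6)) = z + 6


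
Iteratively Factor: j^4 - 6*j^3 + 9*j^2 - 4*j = (j)*(j^3 - 6*j^2 + 9*j - 4) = j*(j - 1)*(j^2 - 5*j + 4) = j*(j - 4)*(j - 1)*(j - 1)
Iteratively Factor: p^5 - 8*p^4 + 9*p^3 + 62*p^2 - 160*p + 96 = (p + 3)*(p^4 - 11*p^3 + 42*p^2 - 64*p + 32) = (p - 4)*(p + 3)*(p^3 - 7*p^2 + 14*p - 8) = (p - 4)^2*(p + 3)*(p^2 - 3*p + 2) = (p - 4)^2*(p - 2)*(p + 3)*(p - 1)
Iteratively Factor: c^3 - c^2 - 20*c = (c + 4)*(c^2 - 5*c) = (c - 5)*(c + 4)*(c)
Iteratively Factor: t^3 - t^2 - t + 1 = (t + 1)*(t^2 - 2*t + 1) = (t - 1)*(t + 1)*(t - 1)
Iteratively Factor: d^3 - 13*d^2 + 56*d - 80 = (d - 5)*(d^2 - 8*d + 16) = (d - 5)*(d - 4)*(d - 4)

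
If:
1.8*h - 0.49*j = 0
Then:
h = 0.272222222222222*j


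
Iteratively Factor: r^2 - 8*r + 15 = (r - 5)*(r - 3)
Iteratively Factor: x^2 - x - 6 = (x + 2)*(x - 3)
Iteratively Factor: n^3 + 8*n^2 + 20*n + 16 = (n + 4)*(n^2 + 4*n + 4) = (n + 2)*(n + 4)*(n + 2)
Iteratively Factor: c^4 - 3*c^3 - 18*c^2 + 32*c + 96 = (c + 3)*(c^3 - 6*c^2 + 32) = (c + 2)*(c + 3)*(c^2 - 8*c + 16) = (c - 4)*(c + 2)*(c + 3)*(c - 4)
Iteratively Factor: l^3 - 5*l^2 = (l)*(l^2 - 5*l) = l^2*(l - 5)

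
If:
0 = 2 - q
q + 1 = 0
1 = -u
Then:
No Solution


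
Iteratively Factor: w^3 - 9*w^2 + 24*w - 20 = (w - 2)*(w^2 - 7*w + 10) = (w - 5)*(w - 2)*(w - 2)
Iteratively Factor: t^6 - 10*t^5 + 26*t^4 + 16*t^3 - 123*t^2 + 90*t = (t - 3)*(t^5 - 7*t^4 + 5*t^3 + 31*t^2 - 30*t) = (t - 3)*(t + 2)*(t^4 - 9*t^3 + 23*t^2 - 15*t) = (t - 3)*(t - 1)*(t + 2)*(t^3 - 8*t^2 + 15*t) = t*(t - 3)*(t - 1)*(t + 2)*(t^2 - 8*t + 15) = t*(t - 5)*(t - 3)*(t - 1)*(t + 2)*(t - 3)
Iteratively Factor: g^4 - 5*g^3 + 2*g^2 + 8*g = (g + 1)*(g^3 - 6*g^2 + 8*g) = (g - 2)*(g + 1)*(g^2 - 4*g) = (g - 4)*(g - 2)*(g + 1)*(g)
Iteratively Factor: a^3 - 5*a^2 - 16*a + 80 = (a - 4)*(a^2 - a - 20) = (a - 4)*(a + 4)*(a - 5)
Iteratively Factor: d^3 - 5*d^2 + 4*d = (d - 4)*(d^2 - d) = (d - 4)*(d - 1)*(d)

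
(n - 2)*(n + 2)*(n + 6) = n^3 + 6*n^2 - 4*n - 24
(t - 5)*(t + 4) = t^2 - t - 20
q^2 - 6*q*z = q*(q - 6*z)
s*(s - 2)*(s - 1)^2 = s^4 - 4*s^3 + 5*s^2 - 2*s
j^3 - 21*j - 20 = (j - 5)*(j + 1)*(j + 4)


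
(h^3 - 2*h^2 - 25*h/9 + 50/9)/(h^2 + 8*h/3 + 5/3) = (3*h^2 - 11*h + 10)/(3*(h + 1))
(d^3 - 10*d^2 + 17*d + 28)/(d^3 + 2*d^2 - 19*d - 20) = (d - 7)/(d + 5)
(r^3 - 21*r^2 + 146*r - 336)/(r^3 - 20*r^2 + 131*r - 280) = (r - 6)/(r - 5)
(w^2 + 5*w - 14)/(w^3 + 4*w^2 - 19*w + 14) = 1/(w - 1)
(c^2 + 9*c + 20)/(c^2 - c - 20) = (c + 5)/(c - 5)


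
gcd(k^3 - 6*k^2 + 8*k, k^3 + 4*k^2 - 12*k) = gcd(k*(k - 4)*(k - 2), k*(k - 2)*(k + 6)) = k^2 - 2*k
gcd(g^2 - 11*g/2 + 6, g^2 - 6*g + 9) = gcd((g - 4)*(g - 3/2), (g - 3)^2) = 1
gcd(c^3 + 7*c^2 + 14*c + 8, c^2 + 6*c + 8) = c^2 + 6*c + 8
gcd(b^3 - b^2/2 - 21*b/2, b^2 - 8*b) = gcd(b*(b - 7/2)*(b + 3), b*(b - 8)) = b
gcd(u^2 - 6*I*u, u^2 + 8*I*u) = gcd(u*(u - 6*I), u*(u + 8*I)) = u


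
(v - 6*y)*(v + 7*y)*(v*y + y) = v^3*y + v^2*y^2 + v^2*y - 42*v*y^3 + v*y^2 - 42*y^3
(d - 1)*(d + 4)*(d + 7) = d^3 + 10*d^2 + 17*d - 28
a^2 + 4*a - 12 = (a - 2)*(a + 6)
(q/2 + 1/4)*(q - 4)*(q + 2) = q^3/2 - 3*q^2/4 - 9*q/2 - 2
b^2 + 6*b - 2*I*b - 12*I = (b + 6)*(b - 2*I)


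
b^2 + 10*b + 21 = (b + 3)*(b + 7)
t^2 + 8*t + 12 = (t + 2)*(t + 6)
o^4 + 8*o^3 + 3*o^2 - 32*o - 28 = (o - 2)*(o + 1)*(o + 2)*(o + 7)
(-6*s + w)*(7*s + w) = -42*s^2 + s*w + w^2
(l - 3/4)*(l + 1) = l^2 + l/4 - 3/4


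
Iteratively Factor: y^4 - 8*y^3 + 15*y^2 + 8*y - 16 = (y - 1)*(y^3 - 7*y^2 + 8*y + 16) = (y - 4)*(y - 1)*(y^2 - 3*y - 4) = (y - 4)^2*(y - 1)*(y + 1)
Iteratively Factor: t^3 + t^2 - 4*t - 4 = (t - 2)*(t^2 + 3*t + 2) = (t - 2)*(t + 2)*(t + 1)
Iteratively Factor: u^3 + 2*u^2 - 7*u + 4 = (u - 1)*(u^2 + 3*u - 4) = (u - 1)^2*(u + 4)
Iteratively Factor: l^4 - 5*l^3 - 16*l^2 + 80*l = (l - 4)*(l^3 - l^2 - 20*l) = l*(l - 4)*(l^2 - l - 20) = l*(l - 5)*(l - 4)*(l + 4)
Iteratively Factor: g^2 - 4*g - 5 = (g - 5)*(g + 1)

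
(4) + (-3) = 1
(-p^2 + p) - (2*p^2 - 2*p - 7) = -3*p^2 + 3*p + 7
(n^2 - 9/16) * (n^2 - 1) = n^4 - 25*n^2/16 + 9/16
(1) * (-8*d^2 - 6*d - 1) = -8*d^2 - 6*d - 1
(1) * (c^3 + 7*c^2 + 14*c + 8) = c^3 + 7*c^2 + 14*c + 8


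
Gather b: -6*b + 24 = 24 - 6*b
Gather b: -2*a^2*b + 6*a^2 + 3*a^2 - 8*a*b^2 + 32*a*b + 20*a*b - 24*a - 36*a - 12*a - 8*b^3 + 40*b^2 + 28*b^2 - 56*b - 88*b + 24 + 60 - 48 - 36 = 9*a^2 - 72*a - 8*b^3 + b^2*(68 - 8*a) + b*(-2*a^2 + 52*a - 144)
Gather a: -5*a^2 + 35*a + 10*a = -5*a^2 + 45*a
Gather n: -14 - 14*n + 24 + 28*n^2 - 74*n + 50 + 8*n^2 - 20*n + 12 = 36*n^2 - 108*n + 72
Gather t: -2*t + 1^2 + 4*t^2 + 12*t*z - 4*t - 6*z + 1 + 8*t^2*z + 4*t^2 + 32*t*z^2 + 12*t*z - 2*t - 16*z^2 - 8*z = t^2*(8*z + 8) + t*(32*z^2 + 24*z - 8) - 16*z^2 - 14*z + 2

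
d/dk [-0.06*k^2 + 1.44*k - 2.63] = 1.44 - 0.12*k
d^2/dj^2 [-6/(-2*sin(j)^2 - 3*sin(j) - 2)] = 6*(-16*sin(j)^4 - 18*sin(j)^3 + 31*sin(j)^2 + 42*sin(j) + 10)/(3*sin(j) - cos(2*j) + 3)^3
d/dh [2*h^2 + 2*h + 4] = 4*h + 2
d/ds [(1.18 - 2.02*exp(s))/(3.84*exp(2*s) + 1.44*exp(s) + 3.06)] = (7.7568*exp(2*s) - 9.0624*exp(s) - 7.8804)*exp(s)/(14.7456*exp(4*s) + 11.0592*exp(3*s) + 25.5744*exp(2*s) + 8.8128*exp(s) + 9.3636)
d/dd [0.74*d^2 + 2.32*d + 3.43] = 1.48*d + 2.32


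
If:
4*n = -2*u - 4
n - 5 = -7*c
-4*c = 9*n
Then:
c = 45/59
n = -20/59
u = -78/59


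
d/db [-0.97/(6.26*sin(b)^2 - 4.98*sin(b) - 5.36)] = (12.1444*sin(b) - 4.8306)*cos(b)/(-6.26*sin(b)^2 + 4.98*sin(b) + 5.36)^2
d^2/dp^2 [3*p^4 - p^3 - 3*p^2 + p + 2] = 36*p^2 - 6*p - 6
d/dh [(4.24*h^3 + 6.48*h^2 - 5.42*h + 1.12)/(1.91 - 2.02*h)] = (-17.1296*h^3 + 11.2056*h^2 + 24.7536*h - 8.0898)/(4.0804*h^2 - 7.7164*h + 3.6481)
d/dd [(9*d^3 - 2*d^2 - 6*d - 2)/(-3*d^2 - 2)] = (-27*d^4 - 72*d^2 - 4*d + 12)/(9*d^4 + 12*d^2 + 4)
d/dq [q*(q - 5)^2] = (q - 5)*(3*q - 5)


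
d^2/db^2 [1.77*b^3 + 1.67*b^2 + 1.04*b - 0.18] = 10.62*b + 3.34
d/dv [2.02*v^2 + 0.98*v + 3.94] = 4.04*v + 0.98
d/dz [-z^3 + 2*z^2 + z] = -3*z^2 + 4*z + 1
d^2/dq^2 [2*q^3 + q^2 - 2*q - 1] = 12*q + 2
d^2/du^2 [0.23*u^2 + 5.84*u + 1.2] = 0.460000000000000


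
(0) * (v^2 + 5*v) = 0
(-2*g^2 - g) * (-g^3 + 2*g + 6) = 2*g^5 + g^4 - 4*g^3 - 14*g^2 - 6*g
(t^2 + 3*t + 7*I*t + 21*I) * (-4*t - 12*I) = -4*t^3 - 12*t^2 - 40*I*t^2 + 84*t - 120*I*t + 252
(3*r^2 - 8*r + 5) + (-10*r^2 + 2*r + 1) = -7*r^2 - 6*r + 6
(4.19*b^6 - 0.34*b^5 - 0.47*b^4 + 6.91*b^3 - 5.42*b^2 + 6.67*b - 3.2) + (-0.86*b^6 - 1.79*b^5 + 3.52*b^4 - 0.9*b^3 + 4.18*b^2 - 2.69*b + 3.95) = 3.33*b^6 - 2.13*b^5 + 3.05*b^4 + 6.01*b^3 - 1.24*b^2 + 3.98*b + 0.75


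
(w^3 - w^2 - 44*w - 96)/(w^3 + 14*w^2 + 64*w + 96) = (w^2 - 5*w - 24)/(w^2 + 10*w + 24)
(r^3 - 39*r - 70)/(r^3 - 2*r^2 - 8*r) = (r^2 - 2*r - 35)/(r*(r - 4))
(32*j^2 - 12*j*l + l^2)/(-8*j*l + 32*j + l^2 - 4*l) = (-4*j + l)/(l - 4)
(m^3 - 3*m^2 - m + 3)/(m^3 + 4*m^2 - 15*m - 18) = (m - 1)/(m + 6)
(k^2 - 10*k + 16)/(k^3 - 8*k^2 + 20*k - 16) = (k - 8)/(k^2 - 6*k + 8)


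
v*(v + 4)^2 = v^3 + 8*v^2 + 16*v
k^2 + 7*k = k*(k + 7)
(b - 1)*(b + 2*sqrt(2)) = b^2 - b + 2*sqrt(2)*b - 2*sqrt(2)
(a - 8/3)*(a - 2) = a^2 - 14*a/3 + 16/3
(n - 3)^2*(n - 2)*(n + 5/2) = n^4 - 11*n^3/2 + n^2 + 69*n/2 - 45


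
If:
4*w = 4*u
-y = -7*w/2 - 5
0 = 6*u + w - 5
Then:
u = 5/7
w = 5/7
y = 15/2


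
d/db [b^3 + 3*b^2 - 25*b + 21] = 3*b^2 + 6*b - 25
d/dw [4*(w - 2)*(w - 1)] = 8*w - 12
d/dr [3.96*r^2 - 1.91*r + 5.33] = 7.92*r - 1.91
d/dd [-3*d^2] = -6*d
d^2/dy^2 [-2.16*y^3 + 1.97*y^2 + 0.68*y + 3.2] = 3.94 - 12.96*y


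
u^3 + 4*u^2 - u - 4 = (u - 1)*(u + 1)*(u + 4)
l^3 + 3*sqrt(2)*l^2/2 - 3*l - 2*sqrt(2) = (l - sqrt(2))*(l + sqrt(2)/2)*(l + 2*sqrt(2))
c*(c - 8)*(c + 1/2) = c^3 - 15*c^2/2 - 4*c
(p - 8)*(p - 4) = p^2 - 12*p + 32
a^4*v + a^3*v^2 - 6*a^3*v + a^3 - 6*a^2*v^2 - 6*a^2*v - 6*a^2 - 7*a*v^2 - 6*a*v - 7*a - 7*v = (a - 7)*(a + 1)*(a + v)*(a*v + 1)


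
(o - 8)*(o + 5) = o^2 - 3*o - 40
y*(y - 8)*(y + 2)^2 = y^4 - 4*y^3 - 28*y^2 - 32*y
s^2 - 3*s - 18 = (s - 6)*(s + 3)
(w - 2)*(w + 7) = w^2 + 5*w - 14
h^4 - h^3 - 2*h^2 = h^2*(h - 2)*(h + 1)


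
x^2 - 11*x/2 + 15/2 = (x - 3)*(x - 5/2)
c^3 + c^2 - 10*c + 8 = (c - 2)*(c - 1)*(c + 4)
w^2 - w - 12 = (w - 4)*(w + 3)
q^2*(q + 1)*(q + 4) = q^4 + 5*q^3 + 4*q^2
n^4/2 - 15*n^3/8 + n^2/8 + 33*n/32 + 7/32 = (n/2 + 1/4)*(n - 7/2)*(n - 1)*(n + 1/4)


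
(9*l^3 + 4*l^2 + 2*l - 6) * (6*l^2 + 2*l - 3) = 54*l^5 + 42*l^4 - 7*l^3 - 44*l^2 - 18*l + 18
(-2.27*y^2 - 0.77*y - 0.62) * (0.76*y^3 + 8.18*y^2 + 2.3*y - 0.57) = -1.7252*y^5 - 19.1538*y^4 - 11.9908*y^3 - 5.5487*y^2 - 0.9871*y + 0.3534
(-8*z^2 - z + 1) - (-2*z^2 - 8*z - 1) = -6*z^2 + 7*z + 2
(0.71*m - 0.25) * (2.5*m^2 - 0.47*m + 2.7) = 1.775*m^3 - 0.9587*m^2 + 2.0345*m - 0.675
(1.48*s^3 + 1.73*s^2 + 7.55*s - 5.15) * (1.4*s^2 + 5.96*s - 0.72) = 2.072*s^5 + 11.2428*s^4 + 19.8152*s^3 + 36.5424*s^2 - 36.13*s + 3.708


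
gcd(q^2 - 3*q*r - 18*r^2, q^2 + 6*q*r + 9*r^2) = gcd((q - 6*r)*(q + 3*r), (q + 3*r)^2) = q + 3*r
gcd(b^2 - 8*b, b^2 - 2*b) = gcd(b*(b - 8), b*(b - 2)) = b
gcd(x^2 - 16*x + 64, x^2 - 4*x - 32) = x - 8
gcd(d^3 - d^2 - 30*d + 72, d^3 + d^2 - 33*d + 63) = d - 3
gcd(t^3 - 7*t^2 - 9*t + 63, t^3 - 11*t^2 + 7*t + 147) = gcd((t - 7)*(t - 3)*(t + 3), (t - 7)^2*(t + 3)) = t^2 - 4*t - 21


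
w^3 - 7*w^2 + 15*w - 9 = (w - 3)^2*(w - 1)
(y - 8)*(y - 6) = y^2 - 14*y + 48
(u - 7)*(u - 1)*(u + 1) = u^3 - 7*u^2 - u + 7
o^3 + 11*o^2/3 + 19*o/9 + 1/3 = (o + 1/3)^2*(o + 3)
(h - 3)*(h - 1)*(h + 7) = h^3 + 3*h^2 - 25*h + 21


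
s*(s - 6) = s^2 - 6*s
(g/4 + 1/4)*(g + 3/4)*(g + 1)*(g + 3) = g^4/4 + 23*g^3/16 + 43*g^2/16 + 33*g/16 + 9/16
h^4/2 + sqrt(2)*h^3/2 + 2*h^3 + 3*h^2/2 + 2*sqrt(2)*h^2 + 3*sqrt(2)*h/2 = h*(h/2 + 1/2)*(h + 3)*(h + sqrt(2))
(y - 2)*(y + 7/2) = y^2 + 3*y/2 - 7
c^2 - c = c*(c - 1)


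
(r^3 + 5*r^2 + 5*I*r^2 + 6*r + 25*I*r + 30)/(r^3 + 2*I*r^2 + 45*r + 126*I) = (r^2 + r*(5 - I) - 5*I)/(r^2 - 4*I*r + 21)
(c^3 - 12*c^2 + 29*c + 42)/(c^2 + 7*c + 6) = (c^2 - 13*c + 42)/(c + 6)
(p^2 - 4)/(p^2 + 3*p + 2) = (p - 2)/(p + 1)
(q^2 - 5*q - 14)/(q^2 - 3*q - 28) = (q + 2)/(q + 4)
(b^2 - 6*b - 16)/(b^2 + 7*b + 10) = (b - 8)/(b + 5)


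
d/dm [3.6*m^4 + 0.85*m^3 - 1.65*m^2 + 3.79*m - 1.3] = 14.4*m^3 + 2.55*m^2 - 3.3*m + 3.79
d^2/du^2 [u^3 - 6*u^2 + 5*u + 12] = 6*u - 12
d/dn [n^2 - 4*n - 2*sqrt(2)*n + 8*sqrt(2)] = 2*n - 4 - 2*sqrt(2)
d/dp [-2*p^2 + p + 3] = 1 - 4*p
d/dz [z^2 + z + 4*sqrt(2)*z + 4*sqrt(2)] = 2*z + 1 + 4*sqrt(2)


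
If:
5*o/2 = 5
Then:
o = 2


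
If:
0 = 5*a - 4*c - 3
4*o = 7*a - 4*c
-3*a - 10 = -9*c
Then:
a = 67/33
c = 59/33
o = 233/132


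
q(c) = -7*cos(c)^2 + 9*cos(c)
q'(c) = 14*sin(c)*cos(c) - 9*sin(c) = (14*cos(c) - 9)*sin(c)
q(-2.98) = -15.70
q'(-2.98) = 3.67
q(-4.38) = -3.68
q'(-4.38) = -12.83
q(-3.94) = -9.69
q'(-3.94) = -13.44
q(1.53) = 0.36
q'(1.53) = -8.42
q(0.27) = 2.17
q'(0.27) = 1.20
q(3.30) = -15.71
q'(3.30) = 3.60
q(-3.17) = -15.99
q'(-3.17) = -0.65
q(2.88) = -15.23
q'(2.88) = -5.83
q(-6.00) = 2.19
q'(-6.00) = 1.24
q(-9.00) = -14.01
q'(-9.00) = 8.97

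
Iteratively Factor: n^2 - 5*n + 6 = (n - 3)*(n - 2)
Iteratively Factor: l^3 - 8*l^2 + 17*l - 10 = (l - 2)*(l^2 - 6*l + 5) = (l - 5)*(l - 2)*(l - 1)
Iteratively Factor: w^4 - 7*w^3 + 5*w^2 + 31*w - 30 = (w - 1)*(w^3 - 6*w^2 - w + 30) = (w - 3)*(w - 1)*(w^2 - 3*w - 10) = (w - 5)*(w - 3)*(w - 1)*(w + 2)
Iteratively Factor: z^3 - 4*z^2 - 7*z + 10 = (z + 2)*(z^2 - 6*z + 5) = (z - 5)*(z + 2)*(z - 1)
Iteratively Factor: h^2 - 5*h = (h)*(h - 5)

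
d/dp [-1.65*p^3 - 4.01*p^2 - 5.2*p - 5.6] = -4.95*p^2 - 8.02*p - 5.2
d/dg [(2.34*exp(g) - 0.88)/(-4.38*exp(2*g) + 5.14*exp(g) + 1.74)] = (10.2492*exp(2*g) - 7.7088*exp(g) + 8.5948)*exp(g)/(19.1844*exp(4*g) - 45.0264*exp(3*g) + 11.1772*exp(2*g) + 17.8872*exp(g) + 3.0276)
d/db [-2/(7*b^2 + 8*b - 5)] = 4*(7*b + 4)/(7*b^2 + 8*b - 5)^2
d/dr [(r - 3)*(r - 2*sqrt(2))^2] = (r - 2*sqrt(2))*(3*r - 6 - 2*sqrt(2))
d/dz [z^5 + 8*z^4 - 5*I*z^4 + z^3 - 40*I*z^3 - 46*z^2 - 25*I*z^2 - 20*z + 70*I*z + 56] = 5*z^4 + z^3*(32 - 20*I) + z^2*(3 - 120*I) + z*(-92 - 50*I) - 20 + 70*I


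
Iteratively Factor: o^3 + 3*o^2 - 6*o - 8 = (o + 1)*(o^2 + 2*o - 8) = (o + 1)*(o + 4)*(o - 2)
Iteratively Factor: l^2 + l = (l)*(l + 1)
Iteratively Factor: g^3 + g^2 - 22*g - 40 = (g + 2)*(g^2 - g - 20) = (g - 5)*(g + 2)*(g + 4)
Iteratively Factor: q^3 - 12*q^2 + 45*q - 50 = (q - 5)*(q^2 - 7*q + 10) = (q - 5)^2*(q - 2)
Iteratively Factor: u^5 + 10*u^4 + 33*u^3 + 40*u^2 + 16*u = (u + 4)*(u^4 + 6*u^3 + 9*u^2 + 4*u) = u*(u + 4)*(u^3 + 6*u^2 + 9*u + 4) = u*(u + 1)*(u + 4)*(u^2 + 5*u + 4) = u*(u + 1)^2*(u + 4)*(u + 4)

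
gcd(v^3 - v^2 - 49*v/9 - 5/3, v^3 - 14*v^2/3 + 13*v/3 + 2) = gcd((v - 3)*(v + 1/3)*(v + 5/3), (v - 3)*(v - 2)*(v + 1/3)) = v^2 - 8*v/3 - 1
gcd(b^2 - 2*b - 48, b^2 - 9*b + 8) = b - 8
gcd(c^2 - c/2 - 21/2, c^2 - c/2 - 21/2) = c^2 - c/2 - 21/2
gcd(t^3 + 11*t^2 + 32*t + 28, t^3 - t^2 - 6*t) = t + 2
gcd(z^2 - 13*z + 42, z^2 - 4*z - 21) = z - 7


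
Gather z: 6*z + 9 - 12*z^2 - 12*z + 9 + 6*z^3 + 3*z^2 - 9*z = 6*z^3 - 9*z^2 - 15*z + 18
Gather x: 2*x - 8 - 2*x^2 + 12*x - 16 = -2*x^2 + 14*x - 24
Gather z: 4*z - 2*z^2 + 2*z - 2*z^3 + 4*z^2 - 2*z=-2*z^3 + 2*z^2 + 4*z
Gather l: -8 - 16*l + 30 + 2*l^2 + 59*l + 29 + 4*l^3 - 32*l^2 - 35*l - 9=4*l^3 - 30*l^2 + 8*l + 42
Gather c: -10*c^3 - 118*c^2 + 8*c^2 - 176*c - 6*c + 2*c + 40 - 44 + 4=-10*c^3 - 110*c^2 - 180*c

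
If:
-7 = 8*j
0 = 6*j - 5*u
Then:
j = -7/8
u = -21/20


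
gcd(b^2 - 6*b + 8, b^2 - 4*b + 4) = b - 2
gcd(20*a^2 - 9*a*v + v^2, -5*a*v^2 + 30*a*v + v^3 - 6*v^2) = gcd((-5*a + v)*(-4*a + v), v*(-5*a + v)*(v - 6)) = -5*a + v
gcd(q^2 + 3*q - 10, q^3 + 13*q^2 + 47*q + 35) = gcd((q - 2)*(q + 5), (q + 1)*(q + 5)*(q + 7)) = q + 5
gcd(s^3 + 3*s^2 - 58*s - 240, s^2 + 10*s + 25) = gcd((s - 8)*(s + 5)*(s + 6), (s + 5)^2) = s + 5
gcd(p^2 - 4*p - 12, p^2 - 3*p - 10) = p + 2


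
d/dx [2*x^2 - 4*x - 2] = 4*x - 4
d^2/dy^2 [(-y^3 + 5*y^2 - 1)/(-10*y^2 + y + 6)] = 2*(11*y^3 - 582*y^2 + 78*y - 119)/(1000*y^6 - 300*y^5 - 1770*y^4 + 359*y^3 + 1062*y^2 - 108*y - 216)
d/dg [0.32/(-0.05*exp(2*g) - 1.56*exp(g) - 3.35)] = (0.032*exp(g) + 0.4992)*exp(g)/(0.05*exp(2*g) + 1.56*exp(g) + 3.35)^2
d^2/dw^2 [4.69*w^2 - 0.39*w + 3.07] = 9.38000000000000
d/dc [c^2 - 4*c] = 2*c - 4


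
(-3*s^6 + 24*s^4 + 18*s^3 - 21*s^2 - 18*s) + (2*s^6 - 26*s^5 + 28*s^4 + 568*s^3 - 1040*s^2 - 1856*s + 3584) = -s^6 - 26*s^5 + 52*s^4 + 586*s^3 - 1061*s^2 - 1874*s + 3584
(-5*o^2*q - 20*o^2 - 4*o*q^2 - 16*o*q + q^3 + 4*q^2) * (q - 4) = -5*o^2*q^2 + 80*o^2 - 4*o*q^3 + 64*o*q + q^4 - 16*q^2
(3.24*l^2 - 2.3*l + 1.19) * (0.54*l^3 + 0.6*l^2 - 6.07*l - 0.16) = 1.7496*l^5 + 0.702*l^4 - 20.4042*l^3 + 14.1566*l^2 - 6.8553*l - 0.1904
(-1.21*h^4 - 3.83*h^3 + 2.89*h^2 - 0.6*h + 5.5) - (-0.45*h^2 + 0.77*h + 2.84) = -1.21*h^4 - 3.83*h^3 + 3.34*h^2 - 1.37*h + 2.66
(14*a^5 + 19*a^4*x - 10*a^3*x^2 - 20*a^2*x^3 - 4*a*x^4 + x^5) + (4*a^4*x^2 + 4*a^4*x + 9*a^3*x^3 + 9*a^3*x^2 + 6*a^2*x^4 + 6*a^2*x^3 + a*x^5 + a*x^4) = 14*a^5 + 4*a^4*x^2 + 23*a^4*x + 9*a^3*x^3 - a^3*x^2 + 6*a^2*x^4 - 14*a^2*x^3 + a*x^5 - 3*a*x^4 + x^5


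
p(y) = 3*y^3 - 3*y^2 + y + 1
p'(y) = 9*y^2 - 6*y + 1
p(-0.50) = -0.62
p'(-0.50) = 6.25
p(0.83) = 1.48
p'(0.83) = 2.22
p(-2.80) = -91.18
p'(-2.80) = 88.36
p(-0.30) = 0.35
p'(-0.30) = 3.61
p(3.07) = 62.60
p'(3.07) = 67.40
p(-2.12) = -43.19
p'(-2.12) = 54.17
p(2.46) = 29.97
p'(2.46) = 40.70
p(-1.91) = -32.76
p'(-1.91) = 45.29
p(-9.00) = -2438.00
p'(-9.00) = 784.00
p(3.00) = 58.00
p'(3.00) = 64.00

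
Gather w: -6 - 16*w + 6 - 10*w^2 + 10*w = -10*w^2 - 6*w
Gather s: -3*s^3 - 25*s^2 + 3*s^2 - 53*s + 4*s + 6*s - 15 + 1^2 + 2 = -3*s^3 - 22*s^2 - 43*s - 12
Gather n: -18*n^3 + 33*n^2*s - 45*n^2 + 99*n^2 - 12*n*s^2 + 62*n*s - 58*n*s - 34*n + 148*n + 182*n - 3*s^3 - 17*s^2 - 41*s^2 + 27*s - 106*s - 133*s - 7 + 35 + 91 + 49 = -18*n^3 + n^2*(33*s + 54) + n*(-12*s^2 + 4*s + 296) - 3*s^3 - 58*s^2 - 212*s + 168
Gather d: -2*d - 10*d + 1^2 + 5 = 6 - 12*d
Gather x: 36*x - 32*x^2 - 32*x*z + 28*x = -32*x^2 + x*(64 - 32*z)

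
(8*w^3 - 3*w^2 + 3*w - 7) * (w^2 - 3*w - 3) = 8*w^5 - 27*w^4 - 12*w^3 - 7*w^2 + 12*w + 21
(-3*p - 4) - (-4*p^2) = 4*p^2 - 3*p - 4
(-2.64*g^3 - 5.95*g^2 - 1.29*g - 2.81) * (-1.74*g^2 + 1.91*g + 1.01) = 4.5936*g^5 + 5.3106*g^4 - 11.7863*g^3 - 3.584*g^2 - 6.67*g - 2.8381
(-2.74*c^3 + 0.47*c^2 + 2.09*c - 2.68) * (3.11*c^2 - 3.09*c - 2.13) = -8.5214*c^5 + 9.9283*c^4 + 10.8838*c^3 - 15.794*c^2 + 3.8295*c + 5.7084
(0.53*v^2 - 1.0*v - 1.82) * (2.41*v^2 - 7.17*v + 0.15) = 1.2773*v^4 - 6.2101*v^3 + 2.8633*v^2 + 12.8994*v - 0.273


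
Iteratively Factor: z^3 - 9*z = (z - 3)*(z^2 + 3*z) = (z - 3)*(z + 3)*(z)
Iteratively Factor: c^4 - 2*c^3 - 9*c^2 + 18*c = (c - 2)*(c^3 - 9*c) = c*(c - 2)*(c^2 - 9) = c*(c - 2)*(c + 3)*(c - 3)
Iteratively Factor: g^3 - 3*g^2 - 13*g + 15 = (g + 3)*(g^2 - 6*g + 5) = (g - 1)*(g + 3)*(g - 5)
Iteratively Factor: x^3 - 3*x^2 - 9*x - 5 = (x - 5)*(x^2 + 2*x + 1) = (x - 5)*(x + 1)*(x + 1)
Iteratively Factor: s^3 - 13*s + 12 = (s + 4)*(s^2 - 4*s + 3) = (s - 1)*(s + 4)*(s - 3)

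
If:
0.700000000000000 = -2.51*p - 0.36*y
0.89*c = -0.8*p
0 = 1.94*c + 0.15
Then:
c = -0.08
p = 0.09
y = -2.54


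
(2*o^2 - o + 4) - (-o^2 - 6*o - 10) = 3*o^2 + 5*o + 14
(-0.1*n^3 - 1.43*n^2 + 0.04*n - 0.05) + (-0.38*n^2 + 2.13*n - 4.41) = -0.1*n^3 - 1.81*n^2 + 2.17*n - 4.46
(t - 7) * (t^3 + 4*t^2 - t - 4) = t^4 - 3*t^3 - 29*t^2 + 3*t + 28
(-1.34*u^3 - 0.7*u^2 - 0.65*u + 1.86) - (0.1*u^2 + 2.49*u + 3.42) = -1.34*u^3 - 0.8*u^2 - 3.14*u - 1.56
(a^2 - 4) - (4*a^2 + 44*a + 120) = -3*a^2 - 44*a - 124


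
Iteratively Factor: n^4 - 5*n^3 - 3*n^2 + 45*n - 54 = (n + 3)*(n^3 - 8*n^2 + 21*n - 18) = (n - 2)*(n + 3)*(n^2 - 6*n + 9) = (n - 3)*(n - 2)*(n + 3)*(n - 3)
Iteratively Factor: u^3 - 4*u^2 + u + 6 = (u - 2)*(u^2 - 2*u - 3) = (u - 2)*(u + 1)*(u - 3)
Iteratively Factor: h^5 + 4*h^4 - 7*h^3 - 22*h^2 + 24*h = (h + 3)*(h^4 + h^3 - 10*h^2 + 8*h) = (h + 3)*(h + 4)*(h^3 - 3*h^2 + 2*h) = (h - 1)*(h + 3)*(h + 4)*(h^2 - 2*h) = (h - 2)*(h - 1)*(h + 3)*(h + 4)*(h)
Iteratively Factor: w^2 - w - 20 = (w + 4)*(w - 5)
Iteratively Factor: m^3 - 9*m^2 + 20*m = (m)*(m^2 - 9*m + 20) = m*(m - 4)*(m - 5)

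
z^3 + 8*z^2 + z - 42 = (z - 2)*(z + 3)*(z + 7)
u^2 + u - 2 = (u - 1)*(u + 2)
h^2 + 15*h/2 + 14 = (h + 7/2)*(h + 4)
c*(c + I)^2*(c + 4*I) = c^4 + 6*I*c^3 - 9*c^2 - 4*I*c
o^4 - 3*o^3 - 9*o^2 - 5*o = o*(o - 5)*(o + 1)^2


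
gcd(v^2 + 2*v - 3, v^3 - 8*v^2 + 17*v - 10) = v - 1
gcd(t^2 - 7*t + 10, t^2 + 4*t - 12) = t - 2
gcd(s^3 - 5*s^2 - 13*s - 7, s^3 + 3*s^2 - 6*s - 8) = s + 1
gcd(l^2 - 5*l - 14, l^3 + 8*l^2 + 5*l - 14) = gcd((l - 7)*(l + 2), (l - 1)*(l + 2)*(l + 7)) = l + 2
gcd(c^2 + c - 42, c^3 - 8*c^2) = 1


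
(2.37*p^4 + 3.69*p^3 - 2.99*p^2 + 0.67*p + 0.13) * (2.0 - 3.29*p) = -7.7973*p^5 - 7.4001*p^4 + 17.2171*p^3 - 8.1843*p^2 + 0.9123*p + 0.26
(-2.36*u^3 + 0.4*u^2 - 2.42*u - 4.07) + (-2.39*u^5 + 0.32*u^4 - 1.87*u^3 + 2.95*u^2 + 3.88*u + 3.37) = -2.39*u^5 + 0.32*u^4 - 4.23*u^3 + 3.35*u^2 + 1.46*u - 0.7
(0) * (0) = 0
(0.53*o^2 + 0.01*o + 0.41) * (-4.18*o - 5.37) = -2.2154*o^3 - 2.8879*o^2 - 1.7675*o - 2.2017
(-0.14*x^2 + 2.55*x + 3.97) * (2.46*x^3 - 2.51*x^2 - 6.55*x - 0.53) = -0.3444*x^5 + 6.6244*x^4 + 4.2827*x^3 - 26.593*x^2 - 27.355*x - 2.1041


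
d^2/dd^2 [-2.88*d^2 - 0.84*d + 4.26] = -5.76000000000000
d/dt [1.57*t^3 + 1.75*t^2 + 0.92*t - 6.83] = 4.71*t^2 + 3.5*t + 0.92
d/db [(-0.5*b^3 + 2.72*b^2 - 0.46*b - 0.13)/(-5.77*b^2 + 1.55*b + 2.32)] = (2.885*b^4 - 1.55*b^3 - 1.9182*b^2 + 11.1206*b - 0.8657)/(33.2929*b^4 - 17.887*b^3 - 24.3703*b^2 + 7.192*b + 5.3824)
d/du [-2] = 0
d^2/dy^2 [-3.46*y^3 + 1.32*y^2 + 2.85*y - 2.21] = 2.64 - 20.76*y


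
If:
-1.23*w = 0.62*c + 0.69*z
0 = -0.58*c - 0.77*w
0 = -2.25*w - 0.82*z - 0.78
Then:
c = 0.59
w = -0.44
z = 0.26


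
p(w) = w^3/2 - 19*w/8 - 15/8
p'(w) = 3*w^2/2 - 19/8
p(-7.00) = -156.75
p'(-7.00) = 71.12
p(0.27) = -2.51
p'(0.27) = -2.27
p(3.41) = 9.85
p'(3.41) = 15.07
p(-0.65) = -0.47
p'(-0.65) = -1.74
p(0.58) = -3.15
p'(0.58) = -1.87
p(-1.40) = 0.08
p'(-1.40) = 0.56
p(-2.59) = -4.41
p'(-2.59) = 7.69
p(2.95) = 3.95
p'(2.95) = 10.68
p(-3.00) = -8.25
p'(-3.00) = 11.12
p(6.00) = 91.88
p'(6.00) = 51.62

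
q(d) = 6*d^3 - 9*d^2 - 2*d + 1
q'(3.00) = 106.00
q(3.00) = 76.00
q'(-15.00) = 4318.00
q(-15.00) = -22244.00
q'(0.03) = -2.52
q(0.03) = 0.93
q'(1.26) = 3.90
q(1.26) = -3.81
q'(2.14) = 41.91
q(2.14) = 14.31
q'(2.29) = 51.17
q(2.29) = 21.28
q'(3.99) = 212.74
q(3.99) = 230.87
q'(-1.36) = 55.77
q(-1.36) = -28.02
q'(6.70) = 685.42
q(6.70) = 1388.17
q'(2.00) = 34.00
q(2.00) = 9.00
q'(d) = 18*d^2 - 18*d - 2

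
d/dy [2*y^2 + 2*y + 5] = 4*y + 2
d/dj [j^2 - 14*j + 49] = 2*j - 14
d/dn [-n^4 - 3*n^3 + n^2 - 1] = n*(-4*n^2 - 9*n + 2)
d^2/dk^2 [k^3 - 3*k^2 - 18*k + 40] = 6*k - 6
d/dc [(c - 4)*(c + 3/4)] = 2*c - 13/4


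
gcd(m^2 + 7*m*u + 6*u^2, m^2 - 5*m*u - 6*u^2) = m + u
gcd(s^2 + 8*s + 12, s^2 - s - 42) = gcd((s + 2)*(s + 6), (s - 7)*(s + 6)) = s + 6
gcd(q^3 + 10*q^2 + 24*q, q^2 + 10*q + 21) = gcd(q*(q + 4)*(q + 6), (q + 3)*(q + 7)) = 1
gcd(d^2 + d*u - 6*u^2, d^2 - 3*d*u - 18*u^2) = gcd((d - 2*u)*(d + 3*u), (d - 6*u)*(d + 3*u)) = d + 3*u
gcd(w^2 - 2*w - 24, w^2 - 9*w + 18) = w - 6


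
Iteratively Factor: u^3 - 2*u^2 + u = (u)*(u^2 - 2*u + 1) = u*(u - 1)*(u - 1)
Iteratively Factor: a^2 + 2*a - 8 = (a - 2)*(a + 4)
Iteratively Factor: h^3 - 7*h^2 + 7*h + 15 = (h + 1)*(h^2 - 8*h + 15) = (h - 5)*(h + 1)*(h - 3)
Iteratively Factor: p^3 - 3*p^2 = (p - 3)*(p^2) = p*(p - 3)*(p)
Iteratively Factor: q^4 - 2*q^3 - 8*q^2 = (q + 2)*(q^3 - 4*q^2) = q*(q + 2)*(q^2 - 4*q) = q^2*(q + 2)*(q - 4)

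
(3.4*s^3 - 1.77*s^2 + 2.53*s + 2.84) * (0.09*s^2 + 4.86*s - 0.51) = 0.306*s^5 + 16.3647*s^4 - 10.1085*s^3 + 13.4541*s^2 + 12.5121*s - 1.4484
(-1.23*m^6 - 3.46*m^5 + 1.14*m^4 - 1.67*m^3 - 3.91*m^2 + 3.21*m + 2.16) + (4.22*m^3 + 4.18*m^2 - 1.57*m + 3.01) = -1.23*m^6 - 3.46*m^5 + 1.14*m^4 + 2.55*m^3 + 0.27*m^2 + 1.64*m + 5.17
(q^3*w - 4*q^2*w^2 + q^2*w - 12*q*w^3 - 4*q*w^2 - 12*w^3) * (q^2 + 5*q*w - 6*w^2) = q^5*w + q^4*w^2 + q^4*w - 38*q^3*w^3 + q^3*w^2 - 36*q^2*w^4 - 38*q^2*w^3 + 72*q*w^5 - 36*q*w^4 + 72*w^5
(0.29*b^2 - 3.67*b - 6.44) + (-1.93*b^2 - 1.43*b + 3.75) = -1.64*b^2 - 5.1*b - 2.69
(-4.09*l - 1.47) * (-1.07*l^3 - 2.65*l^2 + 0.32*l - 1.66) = 4.3763*l^4 + 12.4114*l^3 + 2.5867*l^2 + 6.319*l + 2.4402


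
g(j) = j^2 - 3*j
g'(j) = 2*j - 3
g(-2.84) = 16.59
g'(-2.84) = -8.68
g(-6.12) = 55.81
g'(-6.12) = -15.24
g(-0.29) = 0.95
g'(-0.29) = -3.58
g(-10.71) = 146.83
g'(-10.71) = -24.42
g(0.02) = -0.06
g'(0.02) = -2.96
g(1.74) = -2.19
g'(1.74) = 0.48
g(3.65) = 2.37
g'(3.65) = 4.30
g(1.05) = -2.05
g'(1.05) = -0.90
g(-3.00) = 18.00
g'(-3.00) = -9.00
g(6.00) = 18.00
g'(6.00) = 9.00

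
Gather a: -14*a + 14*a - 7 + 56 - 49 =0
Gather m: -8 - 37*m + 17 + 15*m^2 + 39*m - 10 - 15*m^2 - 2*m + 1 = 0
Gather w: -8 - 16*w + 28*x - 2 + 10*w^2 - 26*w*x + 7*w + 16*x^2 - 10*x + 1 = 10*w^2 + w*(-26*x - 9) + 16*x^2 + 18*x - 9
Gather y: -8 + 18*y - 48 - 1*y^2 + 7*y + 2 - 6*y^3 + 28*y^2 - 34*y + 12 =-6*y^3 + 27*y^2 - 9*y - 42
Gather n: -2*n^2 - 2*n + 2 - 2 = -2*n^2 - 2*n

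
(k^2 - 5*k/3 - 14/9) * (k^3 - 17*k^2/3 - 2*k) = k^5 - 22*k^4/3 + 53*k^3/9 + 328*k^2/27 + 28*k/9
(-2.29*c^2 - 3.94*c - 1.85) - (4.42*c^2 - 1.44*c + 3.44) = -6.71*c^2 - 2.5*c - 5.29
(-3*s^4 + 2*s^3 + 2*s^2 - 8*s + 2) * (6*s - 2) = -18*s^5 + 18*s^4 + 8*s^3 - 52*s^2 + 28*s - 4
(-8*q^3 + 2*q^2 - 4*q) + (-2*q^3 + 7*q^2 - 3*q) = -10*q^3 + 9*q^2 - 7*q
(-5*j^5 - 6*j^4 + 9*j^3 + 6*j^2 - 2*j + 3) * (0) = 0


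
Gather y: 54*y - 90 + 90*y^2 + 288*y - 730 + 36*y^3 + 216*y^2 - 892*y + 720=36*y^3 + 306*y^2 - 550*y - 100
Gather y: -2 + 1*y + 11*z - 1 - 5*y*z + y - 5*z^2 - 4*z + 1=y*(2 - 5*z) - 5*z^2 + 7*z - 2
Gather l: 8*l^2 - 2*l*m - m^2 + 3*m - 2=8*l^2 - 2*l*m - m^2 + 3*m - 2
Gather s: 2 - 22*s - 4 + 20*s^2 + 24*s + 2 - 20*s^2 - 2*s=0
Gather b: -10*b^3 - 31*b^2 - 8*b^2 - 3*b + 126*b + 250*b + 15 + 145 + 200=-10*b^3 - 39*b^2 + 373*b + 360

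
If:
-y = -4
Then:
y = 4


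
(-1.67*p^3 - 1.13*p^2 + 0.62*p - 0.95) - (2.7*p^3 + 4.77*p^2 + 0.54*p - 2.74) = -4.37*p^3 - 5.9*p^2 + 0.08*p + 1.79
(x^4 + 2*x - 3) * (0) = 0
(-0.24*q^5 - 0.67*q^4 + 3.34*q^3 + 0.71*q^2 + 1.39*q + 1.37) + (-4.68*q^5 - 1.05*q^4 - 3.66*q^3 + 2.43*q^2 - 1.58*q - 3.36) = -4.92*q^5 - 1.72*q^4 - 0.32*q^3 + 3.14*q^2 - 0.19*q - 1.99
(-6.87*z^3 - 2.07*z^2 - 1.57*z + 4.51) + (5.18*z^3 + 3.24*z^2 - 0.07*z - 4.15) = -1.69*z^3 + 1.17*z^2 - 1.64*z + 0.359999999999999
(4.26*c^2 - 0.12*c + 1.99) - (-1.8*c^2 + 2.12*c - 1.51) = 6.06*c^2 - 2.24*c + 3.5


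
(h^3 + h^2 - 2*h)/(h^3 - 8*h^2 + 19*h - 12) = h*(h + 2)/(h^2 - 7*h + 12)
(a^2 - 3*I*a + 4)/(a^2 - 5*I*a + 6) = (a - 4*I)/(a - 6*I)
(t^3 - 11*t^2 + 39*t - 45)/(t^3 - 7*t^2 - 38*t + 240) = (t^2 - 6*t + 9)/(t^2 - 2*t - 48)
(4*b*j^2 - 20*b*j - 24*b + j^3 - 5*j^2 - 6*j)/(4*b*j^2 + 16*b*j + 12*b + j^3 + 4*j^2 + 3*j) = (j - 6)/(j + 3)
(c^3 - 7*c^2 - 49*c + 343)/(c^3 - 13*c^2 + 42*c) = (c^2 - 49)/(c*(c - 6))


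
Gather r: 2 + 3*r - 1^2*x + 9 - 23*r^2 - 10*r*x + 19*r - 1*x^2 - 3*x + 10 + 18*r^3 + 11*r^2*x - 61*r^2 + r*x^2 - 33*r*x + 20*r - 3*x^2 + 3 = 18*r^3 + r^2*(11*x - 84) + r*(x^2 - 43*x + 42) - 4*x^2 - 4*x + 24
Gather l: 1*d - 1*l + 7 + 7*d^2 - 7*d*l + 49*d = 7*d^2 + 50*d + l*(-7*d - 1) + 7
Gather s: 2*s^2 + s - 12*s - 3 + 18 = 2*s^2 - 11*s + 15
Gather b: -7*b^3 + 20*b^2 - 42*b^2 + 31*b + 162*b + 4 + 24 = -7*b^3 - 22*b^2 + 193*b + 28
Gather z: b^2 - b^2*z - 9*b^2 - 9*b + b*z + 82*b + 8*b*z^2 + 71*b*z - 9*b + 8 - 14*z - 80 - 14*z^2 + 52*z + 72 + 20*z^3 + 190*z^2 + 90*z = -8*b^2 + 64*b + 20*z^3 + z^2*(8*b + 176) + z*(-b^2 + 72*b + 128)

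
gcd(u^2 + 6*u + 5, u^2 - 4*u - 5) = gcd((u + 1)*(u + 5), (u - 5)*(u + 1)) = u + 1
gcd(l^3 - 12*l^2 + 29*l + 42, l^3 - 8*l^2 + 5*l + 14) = l^2 - 6*l - 7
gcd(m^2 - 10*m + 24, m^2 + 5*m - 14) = 1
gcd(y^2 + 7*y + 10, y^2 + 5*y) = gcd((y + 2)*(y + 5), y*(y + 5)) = y + 5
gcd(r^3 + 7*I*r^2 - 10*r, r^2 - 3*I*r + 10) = r + 2*I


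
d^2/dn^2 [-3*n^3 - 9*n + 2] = -18*n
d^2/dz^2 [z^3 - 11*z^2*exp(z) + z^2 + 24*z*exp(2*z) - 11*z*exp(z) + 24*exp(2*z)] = -11*z^2*exp(z) + 96*z*exp(2*z) - 55*z*exp(z) + 6*z + 192*exp(2*z) - 44*exp(z) + 2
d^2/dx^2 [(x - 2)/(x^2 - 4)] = 2/(x^3 + 6*x^2 + 12*x + 8)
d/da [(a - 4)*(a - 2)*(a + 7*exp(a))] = 7*a^2*exp(a) + 3*a^2 - 28*a*exp(a) - 12*a + 14*exp(a) + 8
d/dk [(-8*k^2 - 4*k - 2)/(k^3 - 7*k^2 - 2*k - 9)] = 2*(4*k^4 + 4*k^3 - 3*k^2 + 58*k + 16)/(k^6 - 14*k^5 + 45*k^4 + 10*k^3 + 130*k^2 + 36*k + 81)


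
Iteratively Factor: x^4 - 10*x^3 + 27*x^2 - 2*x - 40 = (x - 4)*(x^3 - 6*x^2 + 3*x + 10) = (x - 4)*(x - 2)*(x^2 - 4*x - 5) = (x - 4)*(x - 2)*(x + 1)*(x - 5)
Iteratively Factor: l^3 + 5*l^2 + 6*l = (l + 3)*(l^2 + 2*l) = l*(l + 3)*(l + 2)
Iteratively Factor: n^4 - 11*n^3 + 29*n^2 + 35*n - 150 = (n + 2)*(n^3 - 13*n^2 + 55*n - 75) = (n - 3)*(n + 2)*(n^2 - 10*n + 25) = (n - 5)*(n - 3)*(n + 2)*(n - 5)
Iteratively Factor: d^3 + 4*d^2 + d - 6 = (d + 3)*(d^2 + d - 2) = (d - 1)*(d + 3)*(d + 2)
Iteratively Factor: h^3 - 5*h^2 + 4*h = (h - 1)*(h^2 - 4*h) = (h - 4)*(h - 1)*(h)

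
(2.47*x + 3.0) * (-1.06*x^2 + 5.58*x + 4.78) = -2.6182*x^3 + 10.6026*x^2 + 28.5466*x + 14.34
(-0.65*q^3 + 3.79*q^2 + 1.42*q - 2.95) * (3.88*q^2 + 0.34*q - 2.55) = -2.522*q^5 + 14.4842*q^4 + 8.4557*q^3 - 20.6277*q^2 - 4.624*q + 7.5225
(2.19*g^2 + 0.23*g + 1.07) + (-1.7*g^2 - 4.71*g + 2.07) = 0.49*g^2 - 4.48*g + 3.14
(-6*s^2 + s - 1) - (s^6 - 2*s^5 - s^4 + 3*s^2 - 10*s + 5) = -s^6 + 2*s^5 + s^4 - 9*s^2 + 11*s - 6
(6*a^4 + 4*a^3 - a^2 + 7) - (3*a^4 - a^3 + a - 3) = 3*a^4 + 5*a^3 - a^2 - a + 10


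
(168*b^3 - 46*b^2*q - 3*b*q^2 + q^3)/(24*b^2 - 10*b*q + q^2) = 7*b + q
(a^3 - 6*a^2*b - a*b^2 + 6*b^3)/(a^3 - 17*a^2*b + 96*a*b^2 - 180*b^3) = (a^2 - b^2)/(a^2 - 11*a*b + 30*b^2)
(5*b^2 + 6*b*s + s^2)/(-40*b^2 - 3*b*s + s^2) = (b + s)/(-8*b + s)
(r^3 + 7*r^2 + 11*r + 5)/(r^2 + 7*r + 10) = (r^2 + 2*r + 1)/(r + 2)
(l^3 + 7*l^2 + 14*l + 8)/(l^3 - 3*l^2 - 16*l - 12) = (l + 4)/(l - 6)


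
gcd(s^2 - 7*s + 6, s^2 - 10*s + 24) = s - 6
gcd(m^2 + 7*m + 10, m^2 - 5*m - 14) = m + 2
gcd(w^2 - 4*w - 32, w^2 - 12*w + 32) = w - 8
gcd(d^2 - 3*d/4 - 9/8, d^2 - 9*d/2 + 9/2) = d - 3/2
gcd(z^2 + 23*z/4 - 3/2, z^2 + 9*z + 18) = z + 6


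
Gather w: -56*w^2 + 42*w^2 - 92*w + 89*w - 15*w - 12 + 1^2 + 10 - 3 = -14*w^2 - 18*w - 4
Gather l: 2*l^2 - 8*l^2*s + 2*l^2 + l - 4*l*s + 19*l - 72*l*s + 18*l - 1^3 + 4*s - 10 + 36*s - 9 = l^2*(4 - 8*s) + l*(38 - 76*s) + 40*s - 20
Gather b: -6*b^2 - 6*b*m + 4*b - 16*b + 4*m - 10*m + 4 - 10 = -6*b^2 + b*(-6*m - 12) - 6*m - 6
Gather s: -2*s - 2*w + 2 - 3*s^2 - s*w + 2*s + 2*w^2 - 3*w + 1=-3*s^2 - s*w + 2*w^2 - 5*w + 3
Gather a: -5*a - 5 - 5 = -5*a - 10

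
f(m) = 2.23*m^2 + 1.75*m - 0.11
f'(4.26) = 20.75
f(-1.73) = 3.54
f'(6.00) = 28.51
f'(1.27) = 7.41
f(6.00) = 90.67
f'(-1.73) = -5.97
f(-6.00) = 69.67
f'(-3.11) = -12.12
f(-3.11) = 16.02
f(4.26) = 47.81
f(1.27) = 5.71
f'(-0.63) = -1.06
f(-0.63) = -0.33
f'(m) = 4.46*m + 1.75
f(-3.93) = 27.45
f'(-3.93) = -15.78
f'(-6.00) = -25.01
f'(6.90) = 32.52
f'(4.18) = 20.39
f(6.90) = 118.14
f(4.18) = 46.17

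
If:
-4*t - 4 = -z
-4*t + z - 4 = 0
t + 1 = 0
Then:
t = -1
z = 0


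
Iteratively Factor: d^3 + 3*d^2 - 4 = (d + 2)*(d^2 + d - 2) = (d + 2)^2*(d - 1)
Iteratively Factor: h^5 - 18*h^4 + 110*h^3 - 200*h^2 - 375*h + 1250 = (h - 5)*(h^4 - 13*h^3 + 45*h^2 + 25*h - 250) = (h - 5)^2*(h^3 - 8*h^2 + 5*h + 50) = (h - 5)^3*(h^2 - 3*h - 10) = (h - 5)^3*(h + 2)*(h - 5)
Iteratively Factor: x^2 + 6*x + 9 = (x + 3)*(x + 3)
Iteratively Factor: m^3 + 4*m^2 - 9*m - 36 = (m + 4)*(m^2 - 9) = (m + 3)*(m + 4)*(m - 3)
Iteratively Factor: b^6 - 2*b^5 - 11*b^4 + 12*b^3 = (b - 1)*(b^5 - b^4 - 12*b^3) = (b - 4)*(b - 1)*(b^4 + 3*b^3) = b*(b - 4)*(b - 1)*(b^3 + 3*b^2) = b*(b - 4)*(b - 1)*(b + 3)*(b^2) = b^2*(b - 4)*(b - 1)*(b + 3)*(b)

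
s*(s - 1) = s^2 - s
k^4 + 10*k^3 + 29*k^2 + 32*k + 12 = (k + 1)^2*(k + 2)*(k + 6)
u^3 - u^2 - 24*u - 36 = (u - 6)*(u + 2)*(u + 3)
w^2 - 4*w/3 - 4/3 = (w - 2)*(w + 2/3)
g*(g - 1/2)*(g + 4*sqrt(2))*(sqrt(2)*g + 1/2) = sqrt(2)*g^4 - sqrt(2)*g^3/2 + 17*g^3/2 - 17*g^2/4 + 2*sqrt(2)*g^2 - sqrt(2)*g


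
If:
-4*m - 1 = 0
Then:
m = -1/4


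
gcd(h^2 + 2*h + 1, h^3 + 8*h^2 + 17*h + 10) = h + 1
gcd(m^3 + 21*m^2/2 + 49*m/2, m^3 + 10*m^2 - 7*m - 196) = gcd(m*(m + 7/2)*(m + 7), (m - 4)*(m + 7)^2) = m + 7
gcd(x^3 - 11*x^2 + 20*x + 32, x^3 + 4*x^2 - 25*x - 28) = x^2 - 3*x - 4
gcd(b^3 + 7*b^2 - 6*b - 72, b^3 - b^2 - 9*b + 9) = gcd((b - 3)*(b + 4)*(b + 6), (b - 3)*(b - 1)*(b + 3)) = b - 3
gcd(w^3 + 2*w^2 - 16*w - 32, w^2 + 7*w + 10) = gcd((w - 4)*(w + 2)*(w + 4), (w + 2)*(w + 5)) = w + 2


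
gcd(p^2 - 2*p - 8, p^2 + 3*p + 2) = p + 2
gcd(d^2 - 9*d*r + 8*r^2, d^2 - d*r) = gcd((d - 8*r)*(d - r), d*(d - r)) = -d + r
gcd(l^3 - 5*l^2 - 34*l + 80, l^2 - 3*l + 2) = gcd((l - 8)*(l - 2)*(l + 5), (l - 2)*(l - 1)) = l - 2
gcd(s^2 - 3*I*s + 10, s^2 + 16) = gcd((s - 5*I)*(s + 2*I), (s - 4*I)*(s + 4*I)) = 1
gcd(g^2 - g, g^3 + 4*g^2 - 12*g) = g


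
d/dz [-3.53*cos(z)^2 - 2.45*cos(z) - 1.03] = (7.06*cos(z) + 2.45)*sin(z)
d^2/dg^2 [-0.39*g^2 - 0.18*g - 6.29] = -0.780000000000000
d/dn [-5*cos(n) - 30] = 5*sin(n)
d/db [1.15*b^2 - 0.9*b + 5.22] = 2.3*b - 0.9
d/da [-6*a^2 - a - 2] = -12*a - 1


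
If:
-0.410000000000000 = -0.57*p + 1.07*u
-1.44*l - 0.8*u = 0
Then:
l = -0.555555555555556*u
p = 1.87719298245614*u + 0.719298245614035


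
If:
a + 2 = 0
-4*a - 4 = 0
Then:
No Solution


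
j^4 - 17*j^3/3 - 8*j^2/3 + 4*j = j*(j - 6)*(j - 2/3)*(j + 1)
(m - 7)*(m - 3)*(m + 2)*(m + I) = m^4 - 8*m^3 + I*m^3 + m^2 - 8*I*m^2 + 42*m + I*m + 42*I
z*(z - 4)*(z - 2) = z^3 - 6*z^2 + 8*z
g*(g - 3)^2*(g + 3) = g^4 - 3*g^3 - 9*g^2 + 27*g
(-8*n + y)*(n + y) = -8*n^2 - 7*n*y + y^2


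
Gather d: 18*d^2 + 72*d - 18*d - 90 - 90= 18*d^2 + 54*d - 180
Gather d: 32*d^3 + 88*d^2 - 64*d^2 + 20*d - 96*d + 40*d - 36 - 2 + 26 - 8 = 32*d^3 + 24*d^2 - 36*d - 20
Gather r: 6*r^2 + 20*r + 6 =6*r^2 + 20*r + 6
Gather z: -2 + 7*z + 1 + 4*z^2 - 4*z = 4*z^2 + 3*z - 1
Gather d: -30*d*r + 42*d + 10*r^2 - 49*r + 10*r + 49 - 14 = d*(42 - 30*r) + 10*r^2 - 39*r + 35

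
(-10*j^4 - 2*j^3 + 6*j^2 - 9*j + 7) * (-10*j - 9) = 100*j^5 + 110*j^4 - 42*j^3 + 36*j^2 + 11*j - 63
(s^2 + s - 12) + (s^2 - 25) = 2*s^2 + s - 37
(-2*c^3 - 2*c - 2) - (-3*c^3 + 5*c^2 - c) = c^3 - 5*c^2 - c - 2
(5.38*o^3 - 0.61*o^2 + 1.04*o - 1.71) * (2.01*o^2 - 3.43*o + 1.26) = 10.8138*o^5 - 19.6795*o^4 + 10.9615*o^3 - 7.7729*o^2 + 7.1757*o - 2.1546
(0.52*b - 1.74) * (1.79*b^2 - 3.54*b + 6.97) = 0.9308*b^3 - 4.9554*b^2 + 9.784*b - 12.1278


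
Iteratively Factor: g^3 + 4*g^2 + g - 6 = (g + 2)*(g^2 + 2*g - 3) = (g - 1)*(g + 2)*(g + 3)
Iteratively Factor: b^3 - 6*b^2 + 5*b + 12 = (b + 1)*(b^2 - 7*b + 12) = (b - 4)*(b + 1)*(b - 3)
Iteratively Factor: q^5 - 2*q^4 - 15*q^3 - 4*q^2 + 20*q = (q + 2)*(q^4 - 4*q^3 - 7*q^2 + 10*q) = (q + 2)^2*(q^3 - 6*q^2 + 5*q) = (q - 5)*(q + 2)^2*(q^2 - q) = (q - 5)*(q - 1)*(q + 2)^2*(q)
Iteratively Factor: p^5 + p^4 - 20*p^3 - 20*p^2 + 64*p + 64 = (p - 4)*(p^4 + 5*p^3 - 20*p - 16) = (p - 4)*(p - 2)*(p^3 + 7*p^2 + 14*p + 8) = (p - 4)*(p - 2)*(p + 1)*(p^2 + 6*p + 8) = (p - 4)*(p - 2)*(p + 1)*(p + 2)*(p + 4)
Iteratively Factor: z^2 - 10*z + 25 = (z - 5)*(z - 5)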